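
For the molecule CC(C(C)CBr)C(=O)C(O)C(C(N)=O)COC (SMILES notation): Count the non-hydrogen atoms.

17

Every atom symbol written in the SMILES (organic subset) is one heavy atom; implicit H are not written.
Heavy atoms by element → Br:1, C:11, N:1, O:4.
Total: 17.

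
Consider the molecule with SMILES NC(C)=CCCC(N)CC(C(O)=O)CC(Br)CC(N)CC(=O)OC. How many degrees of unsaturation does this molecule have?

Degree of unsaturation = (number of rings) + (number of π bonds).
Ring closures in the SMILES: 0.
π bonds: 3 double bonds (each 1 DoU) → 3 DoU from unsaturation.
Total DoU = 0 + 3 = 3.

3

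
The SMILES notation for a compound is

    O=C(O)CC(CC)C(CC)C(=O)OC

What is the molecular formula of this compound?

C10H18O4

Walk through each heavy atom and fill implicit hydrogens from standard valence (C 4, N 3, O 2, S 2, halogen 1):
  atom 1: O, bond orders sum to 2 (valence 2) → 0 H
  atom 2: C, bond orders sum to 4 (valence 4) → 0 H
  atom 3: O, bond orders sum to 1 (valence 2) → 1 H
  atom 4: C, bond orders sum to 2 (valence 4) → 2 H
  atom 5: C, bond orders sum to 3 (valence 4) → 1 H
  atom 6: C, bond orders sum to 2 (valence 4) → 2 H
  atom 7: C, bond orders sum to 1 (valence 4) → 3 H
  atom 8: C, bond orders sum to 3 (valence 4) → 1 H
  atom 9: C, bond orders sum to 2 (valence 4) → 2 H
  atom 10: C, bond orders sum to 1 (valence 4) → 3 H
  atom 11: C, bond orders sum to 4 (valence 4) → 0 H
  atom 12: O, bond orders sum to 2 (valence 2) → 0 H
  atom 13: O, bond orders sum to 2 (valence 2) → 0 H
  atom 14: C, bond orders sum to 1 (valence 4) → 3 H
Totals → C:10, H:18, O:4.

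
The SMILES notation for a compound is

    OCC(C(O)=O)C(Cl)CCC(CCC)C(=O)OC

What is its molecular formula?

Walk through each heavy atom and fill implicit hydrogens from standard valence (C 4, N 3, O 2, S 2, halogen 1):
  atom 1: O, bond orders sum to 1 (valence 2) → 1 H
  atom 2: C, bond orders sum to 2 (valence 4) → 2 H
  atom 3: C, bond orders sum to 3 (valence 4) → 1 H
  atom 4: C, bond orders sum to 4 (valence 4) → 0 H
  atom 5: O, bond orders sum to 1 (valence 2) → 1 H
  atom 6: O, bond orders sum to 2 (valence 2) → 0 H
  atom 7: C, bond orders sum to 3 (valence 4) → 1 H
  atom 8: Cl (halogen, monovalent) → 0 H
  atom 9: C, bond orders sum to 2 (valence 4) → 2 H
  atom 10: C, bond orders sum to 2 (valence 4) → 2 H
  atom 11: C, bond orders sum to 3 (valence 4) → 1 H
  atom 12: C, bond orders sum to 2 (valence 4) → 2 H
  atom 13: C, bond orders sum to 2 (valence 4) → 2 H
  atom 14: C, bond orders sum to 1 (valence 4) → 3 H
  atom 15: C, bond orders sum to 4 (valence 4) → 0 H
  atom 16: O, bond orders sum to 2 (valence 2) → 0 H
  atom 17: O, bond orders sum to 2 (valence 2) → 0 H
  atom 18: C, bond orders sum to 1 (valence 4) → 3 H
Totals → C:12, H:21, Cl:1, O:5.

C12H21ClO5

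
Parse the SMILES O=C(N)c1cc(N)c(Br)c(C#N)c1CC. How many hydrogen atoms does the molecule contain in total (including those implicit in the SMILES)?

Walk through each heavy atom and fill implicit hydrogens from standard valence (C 4, N 3, O 2, S 2, halogen 1); for lowercase aromatic atoms, an aromatic c carries 1 H when it has two neighbours and 0 H with three, and aromatic n carries 0 H:
  atom 1: O, bond orders sum to 2 (valence 2) → 0 H
  atom 2: C, bond orders sum to 4 (valence 4) → 0 H
  atom 3: N, bond orders sum to 1 (valence 3) → 2 H
  atom 4: aromatic c, 3 neighbours → 0 H
  atom 5: aromatic c, 2 neighbours → 1 H
  atom 6: aromatic c, 3 neighbours → 0 H
  atom 7: N, bond orders sum to 1 (valence 3) → 2 H
  atom 8: aromatic c, 3 neighbours → 0 H
  atom 9: Br (halogen, monovalent) → 0 H
  atom 10: aromatic c, 3 neighbours → 0 H
  atom 11: C, bond orders sum to 4 (valence 4) → 0 H
  atom 12: N, bond orders sum to 3 (valence 3) → 0 H
  atom 13: aromatic c, 3 neighbours → 0 H
  atom 14: C, bond orders sum to 2 (valence 4) → 2 H
  atom 15: C, bond orders sum to 1 (valence 4) → 3 H
Total hydrogens: 10.

10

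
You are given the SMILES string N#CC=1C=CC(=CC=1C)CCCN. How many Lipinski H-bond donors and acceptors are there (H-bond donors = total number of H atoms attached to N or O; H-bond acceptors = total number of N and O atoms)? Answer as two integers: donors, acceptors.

2, 2

Donors: find every N or O and count the H atoms it carries.
  atom 1 (N): bond orders sum to 3 → 0 H
  atom 13 (N): bond orders sum to 1 → 2 H
Lipinski HBD = 2.
Acceptors: N atoms = 2, O atoms = 0 → HBA = 2.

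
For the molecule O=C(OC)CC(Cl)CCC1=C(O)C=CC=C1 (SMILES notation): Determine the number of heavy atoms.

Every atom symbol written in the SMILES (organic subset) is one heavy atom; implicit H are not written.
Heavy atoms by element → C:12, Cl:1, O:3.
Total: 16.

16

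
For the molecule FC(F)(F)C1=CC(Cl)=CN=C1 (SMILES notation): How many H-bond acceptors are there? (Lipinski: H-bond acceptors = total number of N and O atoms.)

N atoms: 1; O atoms: 0.
Lipinski HBA = 1 + 0 = 1.

1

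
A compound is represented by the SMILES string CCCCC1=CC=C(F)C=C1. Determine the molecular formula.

C10H13F

Walk through each heavy atom and fill implicit hydrogens from standard valence (C 4, N 3, O 2, S 2, halogen 1):
  atom 1: C, bond orders sum to 1 (valence 4) → 3 H
  atom 2: C, bond orders sum to 2 (valence 4) → 2 H
  atom 3: C, bond orders sum to 2 (valence 4) → 2 H
  atom 4: C, bond orders sum to 2 (valence 4) → 2 H
  atom 5: C, bond orders sum to 4 (valence 4) → 0 H
  atom 6: C, bond orders sum to 3 (valence 4) → 1 H
  atom 7: C, bond orders sum to 3 (valence 4) → 1 H
  atom 8: C, bond orders sum to 4 (valence 4) → 0 H
  atom 9: F (halogen, monovalent) → 0 H
  atom 10: C, bond orders sum to 3 (valence 4) → 1 H
  atom 11: C, bond orders sum to 3 (valence 4) → 1 H
Totals → C:10, H:13, F:1.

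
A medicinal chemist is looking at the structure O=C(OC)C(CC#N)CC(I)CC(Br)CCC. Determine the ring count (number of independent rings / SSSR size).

0

In SMILES, each pair of matching ring-closure digits denotes one ring-closing bond; the number of such bonds equals the number of independent rings.
Ring-closure bonds here: 0.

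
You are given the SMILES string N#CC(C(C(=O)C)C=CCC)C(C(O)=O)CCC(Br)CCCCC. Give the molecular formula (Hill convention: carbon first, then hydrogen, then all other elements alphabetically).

C19H30BrNO3

Walk through each heavy atom and fill implicit hydrogens from standard valence (C 4, N 3, O 2, S 2, halogen 1):
  atom 1: N, bond orders sum to 3 (valence 3) → 0 H
  atom 2: C, bond orders sum to 4 (valence 4) → 0 H
  atom 3: C, bond orders sum to 3 (valence 4) → 1 H
  atom 4: C, bond orders sum to 3 (valence 4) → 1 H
  atom 5: C, bond orders sum to 4 (valence 4) → 0 H
  atom 6: O, bond orders sum to 2 (valence 2) → 0 H
  atom 7: C, bond orders sum to 1 (valence 4) → 3 H
  atom 8: C, bond orders sum to 3 (valence 4) → 1 H
  atom 9: C, bond orders sum to 3 (valence 4) → 1 H
  atom 10: C, bond orders sum to 2 (valence 4) → 2 H
  atom 11: C, bond orders sum to 1 (valence 4) → 3 H
  atom 12: C, bond orders sum to 3 (valence 4) → 1 H
  atom 13: C, bond orders sum to 4 (valence 4) → 0 H
  atom 14: O, bond orders sum to 1 (valence 2) → 1 H
  atom 15: O, bond orders sum to 2 (valence 2) → 0 H
  atom 16: C, bond orders sum to 2 (valence 4) → 2 H
  atom 17: C, bond orders sum to 2 (valence 4) → 2 H
  atom 18: C, bond orders sum to 3 (valence 4) → 1 H
  atom 19: Br (halogen, monovalent) → 0 H
  atom 20: C, bond orders sum to 2 (valence 4) → 2 H
  atom 21: C, bond orders sum to 2 (valence 4) → 2 H
  atom 22: C, bond orders sum to 2 (valence 4) → 2 H
  atom 23: C, bond orders sum to 2 (valence 4) → 2 H
  atom 24: C, bond orders sum to 1 (valence 4) → 3 H
Totals → C:19, H:30, Br:1, N:1, O:3.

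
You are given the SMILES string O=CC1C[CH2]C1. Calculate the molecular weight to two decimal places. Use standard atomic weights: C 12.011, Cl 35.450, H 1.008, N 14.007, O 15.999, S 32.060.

First, the molecular formula is C5H8O (counting implicit H from valence).
  C: 5 × 12.011 = 60.055
  H: 8 × 1.008 = 8.064
  O: 1 × 15.999 = 15.999
Sum: 5×12.011 + 8×1.008 + 1×15.999 = 84.118 → 84.12 g/mol.

84.12 g/mol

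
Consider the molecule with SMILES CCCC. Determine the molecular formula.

Walk through each heavy atom and fill implicit hydrogens from standard valence (C 4, N 3, O 2, S 2, halogen 1):
  atom 1: C, bond orders sum to 1 (valence 4) → 3 H
  atom 2: C, bond orders sum to 2 (valence 4) → 2 H
  atom 3: C, bond orders sum to 2 (valence 4) → 2 H
  atom 4: C, bond orders sum to 1 (valence 4) → 3 H
Totals → C:4, H:10.

C4H10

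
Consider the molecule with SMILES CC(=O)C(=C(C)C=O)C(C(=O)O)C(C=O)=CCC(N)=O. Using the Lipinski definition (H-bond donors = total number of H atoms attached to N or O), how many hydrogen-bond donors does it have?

3

Donors: find every N or O and count the H atoms it carries.
  atom 3 (O): bond orders sum to 2 → 0 H
  atom 8 (O): bond orders sum to 2 → 0 H
  atom 11 (O): bond orders sum to 2 → 0 H
  atom 12 (O): bond orders sum to 1 → 1 H
  atom 15 (O): bond orders sum to 2 → 0 H
  atom 19 (N): bond orders sum to 1 → 2 H
  atom 20 (O): bond orders sum to 2 → 0 H
Lipinski HBD = 3.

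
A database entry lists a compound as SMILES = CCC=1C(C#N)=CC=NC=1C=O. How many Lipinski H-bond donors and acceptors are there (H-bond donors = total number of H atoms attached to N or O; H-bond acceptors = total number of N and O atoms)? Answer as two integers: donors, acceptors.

Donors: find every N or O and count the H atoms it carries.
  atom 6 (N): bond orders sum to 3 → 0 H
  atom 9 (N): bond orders sum to 3 → 0 H
  atom 12 (O): bond orders sum to 2 → 0 H
Lipinski HBD = 0.
Acceptors: N atoms = 2, O atoms = 1 → HBA = 3.

0, 3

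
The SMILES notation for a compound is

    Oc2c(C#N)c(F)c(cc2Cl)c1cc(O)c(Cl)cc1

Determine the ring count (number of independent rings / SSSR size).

2

In SMILES, each pair of matching ring-closure digits denotes one ring-closing bond; the number of such bonds equals the number of independent rings.
Ring-closure bonds here: 2.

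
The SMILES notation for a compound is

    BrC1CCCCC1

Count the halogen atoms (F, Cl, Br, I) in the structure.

Halogen atoms appear at heavy-atom position 1 (1×Br).
Halogen count: 1.

1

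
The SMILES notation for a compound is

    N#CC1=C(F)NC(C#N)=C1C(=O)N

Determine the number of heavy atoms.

13

Every atom symbol written in the SMILES (organic subset) is one heavy atom; implicit H are not written.
Heavy atoms by element → C:7, F:1, N:4, O:1.
Total: 13.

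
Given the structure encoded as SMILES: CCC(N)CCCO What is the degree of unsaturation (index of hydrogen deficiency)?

Degree of unsaturation = (number of rings) + (number of π bonds).
Ring closures in the SMILES: 0.
π bonds: none → 0 DoU from unsaturation.
Total DoU = 0 + 0 = 0.

0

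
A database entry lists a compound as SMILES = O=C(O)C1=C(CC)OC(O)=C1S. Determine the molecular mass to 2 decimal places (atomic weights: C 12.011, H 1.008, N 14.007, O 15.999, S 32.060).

First, the molecular formula is C7H8O4S (counting implicit H from valence).
  C: 7 × 12.011 = 84.077
  H: 8 × 1.008 = 8.064
  O: 4 × 15.999 = 63.996
  S: 1 × 32.060 = 32.060
Sum: 7×12.011 + 8×1.008 + 4×15.999 + 1×32.060 = 188.197 → 188.20 g/mol.

188.20 g/mol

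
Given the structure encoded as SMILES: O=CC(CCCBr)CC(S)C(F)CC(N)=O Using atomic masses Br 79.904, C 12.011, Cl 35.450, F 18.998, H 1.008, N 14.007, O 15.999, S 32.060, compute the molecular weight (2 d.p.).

First, the molecular formula is C10H17BrFNO2S (counting implicit H from valence).
  Br: 1 × 79.904 = 79.904
  C: 10 × 12.011 = 120.110
  F: 1 × 18.998 = 18.998
  H: 17 × 1.008 = 17.136
  N: 1 × 14.007 = 14.007
  O: 2 × 15.999 = 31.998
  S: 1 × 32.060 = 32.060
Sum: 1×79.904 + 10×12.011 + 1×18.998 + 17×1.008 + 1×14.007 + 2×15.999 + 1×32.060 = 314.213 → 314.21 g/mol.

314.21 g/mol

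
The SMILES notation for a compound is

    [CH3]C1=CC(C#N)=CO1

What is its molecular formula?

C6H5NO

Walk through each heavy atom and fill implicit hydrogens from standard valence (C 4, N 3, O 2, S 2, halogen 1):
  atom 1: C with explicit H count 3
  atom 2: C, bond orders sum to 4 (valence 4) → 0 H
  atom 3: C, bond orders sum to 3 (valence 4) → 1 H
  atom 4: C, bond orders sum to 4 (valence 4) → 0 H
  atom 5: C, bond orders sum to 4 (valence 4) → 0 H
  atom 6: N, bond orders sum to 3 (valence 3) → 0 H
  atom 7: C, bond orders sum to 3 (valence 4) → 1 H
  atom 8: O, bond orders sum to 2 (valence 2) → 0 H
Totals → C:6, H:5, N:1, O:1.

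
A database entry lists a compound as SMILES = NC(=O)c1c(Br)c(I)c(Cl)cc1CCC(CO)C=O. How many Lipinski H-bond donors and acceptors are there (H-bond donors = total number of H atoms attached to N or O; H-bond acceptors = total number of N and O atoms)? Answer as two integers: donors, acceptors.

Donors: find every N or O and count the H atoms it carries.
  atom 1 (N): bond orders sum to 1 → 2 H
  atom 3 (O): bond orders sum to 2 → 0 H
  atom 17 (O): bond orders sum to 1 → 1 H
  atom 19 (O): bond orders sum to 2 → 0 H
Lipinski HBD = 3.
Acceptors: N atoms = 1, O atoms = 3 → HBA = 4.

3, 4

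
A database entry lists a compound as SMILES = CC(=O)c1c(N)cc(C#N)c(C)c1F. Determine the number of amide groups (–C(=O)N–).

0

Scan the SMILES for the amide motif — none present.
Groups that are present: 1 ketone, 1 nitrile, 1 primary amine.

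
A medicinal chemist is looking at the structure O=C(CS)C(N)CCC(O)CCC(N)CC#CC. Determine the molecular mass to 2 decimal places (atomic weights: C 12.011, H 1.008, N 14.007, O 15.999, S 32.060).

First, the molecular formula is C13H24N2O2S (counting implicit H from valence).
  C: 13 × 12.011 = 156.143
  H: 24 × 1.008 = 24.192
  N: 2 × 14.007 = 28.014
  O: 2 × 15.999 = 31.998
  S: 1 × 32.060 = 32.060
Sum: 13×12.011 + 24×1.008 + 2×14.007 + 2×15.999 + 1×32.060 = 272.407 → 272.41 g/mol.

272.41 g/mol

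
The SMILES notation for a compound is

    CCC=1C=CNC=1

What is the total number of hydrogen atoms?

Walk through each heavy atom and fill implicit hydrogens from standard valence (C 4, N 3, O 2, S 2, halogen 1):
  atom 1: C, bond orders sum to 1 (valence 4) → 3 H
  atom 2: C, bond orders sum to 2 (valence 4) → 2 H
  atom 3: C, bond orders sum to 4 (valence 4) → 0 H
  atom 4: C, bond orders sum to 3 (valence 4) → 1 H
  atom 5: C, bond orders sum to 3 (valence 4) → 1 H
  atom 6: N, bond orders sum to 2 (valence 3) → 1 H
  atom 7: C, bond orders sum to 3 (valence 4) → 1 H
Total hydrogens: 9.

9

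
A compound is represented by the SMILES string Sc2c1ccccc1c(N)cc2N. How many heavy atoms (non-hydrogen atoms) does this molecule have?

13

Every atom symbol written in the SMILES (organic subset) is one heavy atom; implicit H are not written.
Heavy atoms by element → C:10, N:2, S:1.
Total: 13.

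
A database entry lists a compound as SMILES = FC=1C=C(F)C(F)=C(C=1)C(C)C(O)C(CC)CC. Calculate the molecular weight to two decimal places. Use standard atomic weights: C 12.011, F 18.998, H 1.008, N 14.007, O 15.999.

260.30 g/mol

First, the molecular formula is C14H19F3O (counting implicit H from valence).
  C: 14 × 12.011 = 168.154
  F: 3 × 18.998 = 56.994
  H: 19 × 1.008 = 19.152
  O: 1 × 15.999 = 15.999
Sum: 14×12.011 + 3×18.998 + 19×1.008 + 1×15.999 = 260.299 → 260.30 g/mol.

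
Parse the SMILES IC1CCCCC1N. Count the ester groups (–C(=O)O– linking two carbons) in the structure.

0

Scan the SMILES for the ester motif — none present.
Groups that are present: 1 primary amine.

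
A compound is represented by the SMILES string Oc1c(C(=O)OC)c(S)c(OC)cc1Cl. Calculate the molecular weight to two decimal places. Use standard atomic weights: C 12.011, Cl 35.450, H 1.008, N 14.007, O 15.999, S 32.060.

248.68 g/mol

First, the molecular formula is C9H9ClO4S (counting implicit H from valence).
  C: 9 × 12.011 = 108.099
  Cl: 1 × 35.450 = 35.450
  H: 9 × 1.008 = 9.072
  O: 4 × 15.999 = 63.996
  S: 1 × 32.060 = 32.060
Sum: 9×12.011 + 1×35.450 + 9×1.008 + 4×15.999 + 1×32.060 = 248.677 → 248.68 g/mol.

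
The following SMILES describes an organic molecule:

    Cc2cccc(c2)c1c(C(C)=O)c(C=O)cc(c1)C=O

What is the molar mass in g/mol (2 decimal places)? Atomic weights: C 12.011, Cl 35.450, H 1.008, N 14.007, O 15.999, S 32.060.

First, the molecular formula is C17H14O3 (counting implicit H from valence).
  C: 17 × 12.011 = 204.187
  H: 14 × 1.008 = 14.112
  O: 3 × 15.999 = 47.997
Sum: 17×12.011 + 14×1.008 + 3×15.999 = 266.296 → 266.30 g/mol.

266.30 g/mol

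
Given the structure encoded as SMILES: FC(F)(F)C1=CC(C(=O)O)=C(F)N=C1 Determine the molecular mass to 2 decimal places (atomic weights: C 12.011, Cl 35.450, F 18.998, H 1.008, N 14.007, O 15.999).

First, the molecular formula is C7H3F4NO2 (counting implicit H from valence).
  C: 7 × 12.011 = 84.077
  F: 4 × 18.998 = 75.992
  H: 3 × 1.008 = 3.024
  N: 1 × 14.007 = 14.007
  O: 2 × 15.999 = 31.998
Sum: 7×12.011 + 4×18.998 + 3×1.008 + 1×14.007 + 2×15.999 = 209.098 → 209.10 g/mol.

209.10 g/mol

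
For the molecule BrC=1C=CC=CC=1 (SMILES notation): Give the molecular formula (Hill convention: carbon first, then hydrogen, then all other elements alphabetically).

Walk through each heavy atom and fill implicit hydrogens from standard valence (C 4, N 3, O 2, S 2, halogen 1):
  atom 1: Br (halogen, monovalent) → 0 H
  atom 2: C, bond orders sum to 4 (valence 4) → 0 H
  atom 3: C, bond orders sum to 3 (valence 4) → 1 H
  atom 4: C, bond orders sum to 3 (valence 4) → 1 H
  atom 5: C, bond orders sum to 3 (valence 4) → 1 H
  atom 6: C, bond orders sum to 3 (valence 4) → 1 H
  atom 7: C, bond orders sum to 3 (valence 4) → 1 H
Totals → C:6, H:5, Br:1.
In Hill order: C6H5Br.

C6H5Br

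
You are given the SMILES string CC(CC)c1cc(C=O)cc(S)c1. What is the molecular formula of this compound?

Walk through each heavy atom and fill implicit hydrogens from standard valence (C 4, N 3, O 2, S 2, halogen 1); for lowercase aromatic atoms, an aromatic c carries 1 H when it has two neighbours and 0 H with three, and aromatic n carries 0 H:
  atom 1: C, bond orders sum to 1 (valence 4) → 3 H
  atom 2: C, bond orders sum to 3 (valence 4) → 1 H
  atom 3: C, bond orders sum to 2 (valence 4) → 2 H
  atom 4: C, bond orders sum to 1 (valence 4) → 3 H
  atom 5: aromatic c, 3 neighbours → 0 H
  atom 6: aromatic c, 2 neighbours → 1 H
  atom 7: aromatic c, 3 neighbours → 0 H
  atom 8: C, bond orders sum to 3 (valence 4) → 1 H
  atom 9: O, bond orders sum to 2 (valence 2) → 0 H
  atom 10: aromatic c, 2 neighbours → 1 H
  atom 11: aromatic c, 3 neighbours → 0 H
  atom 12: S, bond orders sum to 1 (valence 2) → 1 H
  atom 13: aromatic c, 2 neighbours → 1 H
Totals → C:11, H:14, O:1, S:1.

C11H14OS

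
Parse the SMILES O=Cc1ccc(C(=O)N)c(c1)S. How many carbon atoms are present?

8

Count every carbon token in the SMILES (each C, including those in ring-closure positions and inside branches).
Carbon count: 8.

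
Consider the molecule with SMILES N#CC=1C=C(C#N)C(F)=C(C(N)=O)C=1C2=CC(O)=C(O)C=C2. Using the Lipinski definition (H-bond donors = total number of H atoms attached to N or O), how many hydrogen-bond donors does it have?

4

Donors: find every N or O and count the H atoms it carries.
  atom 1 (N): bond orders sum to 3 → 0 H
  atom 7 (N): bond orders sum to 3 → 0 H
  atom 12 (N): bond orders sum to 1 → 2 H
  atom 13 (O): bond orders sum to 2 → 0 H
  atom 18 (O): bond orders sum to 1 → 1 H
  atom 20 (O): bond orders sum to 1 → 1 H
Lipinski HBD = 4.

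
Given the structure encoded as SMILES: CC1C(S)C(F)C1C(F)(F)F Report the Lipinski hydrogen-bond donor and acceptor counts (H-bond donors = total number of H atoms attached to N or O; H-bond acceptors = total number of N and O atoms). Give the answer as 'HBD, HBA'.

0, 0

Donors: find every N or O and count the H atoms it carries.
  (no N or O atoms present)
Lipinski HBD = 0.
Acceptors: N atoms = 0, O atoms = 0 → HBA = 0.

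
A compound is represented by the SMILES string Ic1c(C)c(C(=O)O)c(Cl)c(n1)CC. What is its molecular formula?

C9H9ClINO2

Walk through each heavy atom and fill implicit hydrogens from standard valence (C 4, N 3, O 2, S 2, halogen 1); for lowercase aromatic atoms, an aromatic c carries 1 H when it has two neighbours and 0 H with three, and aromatic n carries 0 H:
  atom 1: I (halogen, monovalent) → 0 H
  atom 2: aromatic c, 3 neighbours → 0 H
  atom 3: aromatic c, 3 neighbours → 0 H
  atom 4: C, bond orders sum to 1 (valence 4) → 3 H
  atom 5: aromatic c, 3 neighbours → 0 H
  atom 6: C, bond orders sum to 4 (valence 4) → 0 H
  atom 7: O, bond orders sum to 2 (valence 2) → 0 H
  atom 8: O, bond orders sum to 1 (valence 2) → 1 H
  atom 9: aromatic c, 3 neighbours → 0 H
  atom 10: Cl (halogen, monovalent) → 0 H
  atom 11: aromatic c, 3 neighbours → 0 H
  atom 12: aromatic n, 2 neighbours → 0 H
  atom 13: C, bond orders sum to 2 (valence 4) → 2 H
  atom 14: C, bond orders sum to 1 (valence 4) → 3 H
Totals → C:9, H:9, Cl:1, I:1, N:1, O:2.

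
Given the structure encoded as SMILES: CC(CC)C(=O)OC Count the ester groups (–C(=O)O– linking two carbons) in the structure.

1

The ester motif appears at heavy-atom position 5 in the SMILES.
Ester count: 1.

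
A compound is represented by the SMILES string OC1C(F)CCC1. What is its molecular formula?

C5H9FO

Walk through each heavy atom and fill implicit hydrogens from standard valence (C 4, N 3, O 2, S 2, halogen 1):
  atom 1: O, bond orders sum to 1 (valence 2) → 1 H
  atom 2: C, bond orders sum to 3 (valence 4) → 1 H
  atom 3: C, bond orders sum to 3 (valence 4) → 1 H
  atom 4: F (halogen, monovalent) → 0 H
  atom 5: C, bond orders sum to 2 (valence 4) → 2 H
  atom 6: C, bond orders sum to 2 (valence 4) → 2 H
  atom 7: C, bond orders sum to 2 (valence 4) → 2 H
Totals → C:5, H:9, F:1, O:1.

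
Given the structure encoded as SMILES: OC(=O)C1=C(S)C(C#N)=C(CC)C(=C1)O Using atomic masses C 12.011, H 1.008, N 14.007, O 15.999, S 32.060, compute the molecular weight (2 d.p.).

First, the molecular formula is C10H9NO3S (counting implicit H from valence).
  C: 10 × 12.011 = 120.110
  H: 9 × 1.008 = 9.072
  N: 1 × 14.007 = 14.007
  O: 3 × 15.999 = 47.997
  S: 1 × 32.060 = 32.060
Sum: 10×12.011 + 9×1.008 + 1×14.007 + 3×15.999 + 1×32.060 = 223.246 → 223.25 g/mol.

223.25 g/mol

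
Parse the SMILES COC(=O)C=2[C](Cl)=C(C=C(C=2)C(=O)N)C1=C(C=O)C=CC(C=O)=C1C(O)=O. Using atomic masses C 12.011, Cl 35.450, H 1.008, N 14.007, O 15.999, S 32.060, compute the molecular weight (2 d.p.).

First, the molecular formula is C18H12ClNO7 (counting implicit H from valence).
  C: 18 × 12.011 = 216.198
  Cl: 1 × 35.450 = 35.450
  H: 12 × 1.008 = 12.096
  N: 1 × 14.007 = 14.007
  O: 7 × 15.999 = 111.993
Sum: 18×12.011 + 1×35.450 + 12×1.008 + 1×14.007 + 7×15.999 = 389.744 → 389.74 g/mol.

389.74 g/mol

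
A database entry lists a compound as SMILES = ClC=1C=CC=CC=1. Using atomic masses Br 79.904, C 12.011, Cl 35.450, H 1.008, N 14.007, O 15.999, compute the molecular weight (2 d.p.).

112.56 g/mol

First, the molecular formula is C6H5Cl (counting implicit H from valence).
  C: 6 × 12.011 = 72.066
  Cl: 1 × 35.450 = 35.450
  H: 5 × 1.008 = 5.040
Sum: 6×12.011 + 1×35.450 + 5×1.008 = 112.556 → 112.56 g/mol.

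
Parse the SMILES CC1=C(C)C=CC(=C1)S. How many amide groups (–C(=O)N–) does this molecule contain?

0

Scan the SMILES for the amide motif — none present.
Groups that are present: 1 thiol.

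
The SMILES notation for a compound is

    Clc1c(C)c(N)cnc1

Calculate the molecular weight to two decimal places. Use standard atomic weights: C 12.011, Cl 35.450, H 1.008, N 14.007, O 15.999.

142.59 g/mol

First, the molecular formula is C6H7ClN2 (counting implicit H from valence).
  C: 6 × 12.011 = 72.066
  Cl: 1 × 35.450 = 35.450
  H: 7 × 1.008 = 7.056
  N: 2 × 14.007 = 28.014
Sum: 6×12.011 + 1×35.450 + 7×1.008 + 2×14.007 = 142.586 → 142.59 g/mol.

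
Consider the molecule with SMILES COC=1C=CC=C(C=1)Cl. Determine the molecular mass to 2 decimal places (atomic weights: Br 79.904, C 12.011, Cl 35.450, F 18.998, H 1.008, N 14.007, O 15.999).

First, the molecular formula is C7H7ClO (counting implicit H from valence).
  C: 7 × 12.011 = 84.077
  Cl: 1 × 35.450 = 35.450
  H: 7 × 1.008 = 7.056
  O: 1 × 15.999 = 15.999
Sum: 7×12.011 + 1×35.450 + 7×1.008 + 1×15.999 = 142.582 → 142.58 g/mol.

142.58 g/mol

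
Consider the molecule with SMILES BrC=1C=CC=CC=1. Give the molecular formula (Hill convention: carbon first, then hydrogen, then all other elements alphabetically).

Walk through each heavy atom and fill implicit hydrogens from standard valence (C 4, N 3, O 2, S 2, halogen 1):
  atom 1: Br (halogen, monovalent) → 0 H
  atom 2: C, bond orders sum to 4 (valence 4) → 0 H
  atom 3: C, bond orders sum to 3 (valence 4) → 1 H
  atom 4: C, bond orders sum to 3 (valence 4) → 1 H
  atom 5: C, bond orders sum to 3 (valence 4) → 1 H
  atom 6: C, bond orders sum to 3 (valence 4) → 1 H
  atom 7: C, bond orders sum to 3 (valence 4) → 1 H
Totals → C:6, H:5, Br:1.

C6H5Br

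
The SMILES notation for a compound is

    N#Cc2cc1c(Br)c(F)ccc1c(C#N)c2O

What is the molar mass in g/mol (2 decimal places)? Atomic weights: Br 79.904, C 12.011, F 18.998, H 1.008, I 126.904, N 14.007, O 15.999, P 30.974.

291.08 g/mol

First, the molecular formula is C12H4BrFN2O (counting implicit H from valence).
  Br: 1 × 79.904 = 79.904
  C: 12 × 12.011 = 144.132
  F: 1 × 18.998 = 18.998
  H: 4 × 1.008 = 4.032
  N: 2 × 14.007 = 28.014
  O: 1 × 15.999 = 15.999
Sum: 1×79.904 + 12×12.011 + 1×18.998 + 4×1.008 + 2×14.007 + 1×15.999 = 291.079 → 291.08 g/mol.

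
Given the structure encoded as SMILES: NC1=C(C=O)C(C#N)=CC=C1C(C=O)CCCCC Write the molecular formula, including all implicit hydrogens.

Walk through each heavy atom and fill implicit hydrogens from standard valence (C 4, N 3, O 2, S 2, halogen 1):
  atom 1: N, bond orders sum to 1 (valence 3) → 2 H
  atom 2: C, bond orders sum to 4 (valence 4) → 0 H
  atom 3: C, bond orders sum to 4 (valence 4) → 0 H
  atom 4: C, bond orders sum to 3 (valence 4) → 1 H
  atom 5: O, bond orders sum to 2 (valence 2) → 0 H
  atom 6: C, bond orders sum to 4 (valence 4) → 0 H
  atom 7: C, bond orders sum to 4 (valence 4) → 0 H
  atom 8: N, bond orders sum to 3 (valence 3) → 0 H
  atom 9: C, bond orders sum to 3 (valence 4) → 1 H
  atom 10: C, bond orders sum to 3 (valence 4) → 1 H
  atom 11: C, bond orders sum to 4 (valence 4) → 0 H
  atom 12: C, bond orders sum to 3 (valence 4) → 1 H
  atom 13: C, bond orders sum to 3 (valence 4) → 1 H
  atom 14: O, bond orders sum to 2 (valence 2) → 0 H
  atom 15: C, bond orders sum to 2 (valence 4) → 2 H
  atom 16: C, bond orders sum to 2 (valence 4) → 2 H
  atom 17: C, bond orders sum to 2 (valence 4) → 2 H
  atom 18: C, bond orders sum to 2 (valence 4) → 2 H
  atom 19: C, bond orders sum to 1 (valence 4) → 3 H
Totals → C:15, H:18, N:2, O:2.
In Hill order: C15H18N2O2.

C15H18N2O2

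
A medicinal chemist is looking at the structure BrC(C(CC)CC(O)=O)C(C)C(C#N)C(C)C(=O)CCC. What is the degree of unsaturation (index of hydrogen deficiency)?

4

Molecular formula: C16H26BrNO3.
DoU = (2C + 2 + N − H − X) / 2, where X is the halogen count and O/S are ignored.
    = (2·16 + 2 + 1 − 26 − 1) / 2 = 8 / 2 = 4.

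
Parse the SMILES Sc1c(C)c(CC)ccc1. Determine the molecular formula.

Walk through each heavy atom and fill implicit hydrogens from standard valence (C 4, N 3, O 2, S 2, halogen 1); for lowercase aromatic atoms, an aromatic c carries 1 H when it has two neighbours and 0 H with three, and aromatic n carries 0 H:
  atom 1: S, bond orders sum to 1 (valence 2) → 1 H
  atom 2: aromatic c, 3 neighbours → 0 H
  atom 3: aromatic c, 3 neighbours → 0 H
  atom 4: C, bond orders sum to 1 (valence 4) → 3 H
  atom 5: aromatic c, 3 neighbours → 0 H
  atom 6: C, bond orders sum to 2 (valence 4) → 2 H
  atom 7: C, bond orders sum to 1 (valence 4) → 3 H
  atom 8: aromatic c, 2 neighbours → 1 H
  atom 9: aromatic c, 2 neighbours → 1 H
  atom 10: aromatic c, 2 neighbours → 1 H
Totals → C:9, H:12, S:1.

C9H12S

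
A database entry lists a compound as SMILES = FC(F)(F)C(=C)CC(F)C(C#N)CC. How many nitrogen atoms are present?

Scan the SMILES for N atoms (remember two-letter symbols like Cl and Br are single atoms).
Nitrogen count: 1.

1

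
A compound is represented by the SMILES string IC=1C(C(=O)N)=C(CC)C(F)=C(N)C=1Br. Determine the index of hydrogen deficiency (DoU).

Degree of unsaturation = (number of rings) + (number of π bonds).
Ring closures in the SMILES: 1.
π bonds: 4 double bonds (each 1 DoU) → 4 DoU from unsaturation.
Total DoU = 1 + 4 = 5.

5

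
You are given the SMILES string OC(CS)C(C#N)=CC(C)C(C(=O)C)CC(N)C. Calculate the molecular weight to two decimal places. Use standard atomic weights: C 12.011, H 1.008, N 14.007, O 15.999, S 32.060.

First, the molecular formula is C13H22N2O2S (counting implicit H from valence).
  C: 13 × 12.011 = 156.143
  H: 22 × 1.008 = 22.176
  N: 2 × 14.007 = 28.014
  O: 2 × 15.999 = 31.998
  S: 1 × 32.060 = 32.060
Sum: 13×12.011 + 22×1.008 + 2×14.007 + 2×15.999 + 1×32.060 = 270.391 → 270.39 g/mol.

270.39 g/mol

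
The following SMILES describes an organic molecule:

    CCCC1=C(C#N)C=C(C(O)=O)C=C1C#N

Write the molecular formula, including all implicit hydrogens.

Walk through each heavy atom and fill implicit hydrogens from standard valence (C 4, N 3, O 2, S 2, halogen 1):
  atom 1: C, bond orders sum to 1 (valence 4) → 3 H
  atom 2: C, bond orders sum to 2 (valence 4) → 2 H
  atom 3: C, bond orders sum to 2 (valence 4) → 2 H
  atom 4: C, bond orders sum to 4 (valence 4) → 0 H
  atom 5: C, bond orders sum to 4 (valence 4) → 0 H
  atom 6: C, bond orders sum to 4 (valence 4) → 0 H
  atom 7: N, bond orders sum to 3 (valence 3) → 0 H
  atom 8: C, bond orders sum to 3 (valence 4) → 1 H
  atom 9: C, bond orders sum to 4 (valence 4) → 0 H
  atom 10: C, bond orders sum to 4 (valence 4) → 0 H
  atom 11: O, bond orders sum to 1 (valence 2) → 1 H
  atom 12: O, bond orders sum to 2 (valence 2) → 0 H
  atom 13: C, bond orders sum to 3 (valence 4) → 1 H
  atom 14: C, bond orders sum to 4 (valence 4) → 0 H
  atom 15: C, bond orders sum to 4 (valence 4) → 0 H
  atom 16: N, bond orders sum to 3 (valence 3) → 0 H
Totals → C:12, H:10, N:2, O:2.
In Hill order: C12H10N2O2.

C12H10N2O2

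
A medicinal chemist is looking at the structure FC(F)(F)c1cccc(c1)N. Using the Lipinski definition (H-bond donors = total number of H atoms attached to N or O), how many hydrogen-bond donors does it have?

2

Donors: find every N or O and count the H atoms it carries.
  atom 11 (N): bond orders sum to 1 → 2 H
Lipinski HBD = 2.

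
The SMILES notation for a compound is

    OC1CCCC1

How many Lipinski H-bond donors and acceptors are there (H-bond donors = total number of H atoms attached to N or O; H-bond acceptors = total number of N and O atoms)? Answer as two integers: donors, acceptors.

1, 1

Donors: find every N or O and count the H atoms it carries.
  atom 1 (O): bond orders sum to 1 → 1 H
Lipinski HBD = 1.
Acceptors: N atoms = 0, O atoms = 1 → HBA = 1.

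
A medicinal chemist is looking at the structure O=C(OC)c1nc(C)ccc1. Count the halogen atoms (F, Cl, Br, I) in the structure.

0

Scan the SMILES for the halogen motif — none present.
Groups that are present: 1 ester.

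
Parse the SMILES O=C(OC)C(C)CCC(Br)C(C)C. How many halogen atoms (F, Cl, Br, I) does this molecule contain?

1

Halogen atoms appear at heavy-atom position 10 (1×Br).
Other groups present: 1 ester.
Halogen count: 1.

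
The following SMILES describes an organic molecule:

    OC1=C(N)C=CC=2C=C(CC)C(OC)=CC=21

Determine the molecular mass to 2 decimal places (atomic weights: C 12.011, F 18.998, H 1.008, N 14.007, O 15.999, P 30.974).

First, the molecular formula is C13H15NO2 (counting implicit H from valence).
  C: 13 × 12.011 = 156.143
  H: 15 × 1.008 = 15.120
  N: 1 × 14.007 = 14.007
  O: 2 × 15.999 = 31.998
Sum: 13×12.011 + 15×1.008 + 1×14.007 + 2×15.999 = 217.268 → 217.27 g/mol.

217.27 g/mol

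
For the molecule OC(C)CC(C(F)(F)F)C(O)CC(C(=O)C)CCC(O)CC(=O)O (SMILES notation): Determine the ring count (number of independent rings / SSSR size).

In SMILES, each pair of matching ring-closure digits denotes one ring-closing bond; the number of such bonds equals the number of independent rings.
Ring-closure bonds here: 0.

0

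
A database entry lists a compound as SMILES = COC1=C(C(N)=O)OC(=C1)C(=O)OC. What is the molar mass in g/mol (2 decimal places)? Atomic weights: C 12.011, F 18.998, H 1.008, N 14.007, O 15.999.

First, the molecular formula is C8H9NO5 (counting implicit H from valence).
  C: 8 × 12.011 = 96.088
  H: 9 × 1.008 = 9.072
  N: 1 × 14.007 = 14.007
  O: 5 × 15.999 = 79.995
Sum: 8×12.011 + 9×1.008 + 1×14.007 + 5×15.999 = 199.162 → 199.16 g/mol.

199.16 g/mol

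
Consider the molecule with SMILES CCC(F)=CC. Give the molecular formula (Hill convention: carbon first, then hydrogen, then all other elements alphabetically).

Walk through each heavy atom and fill implicit hydrogens from standard valence (C 4, N 3, O 2, S 2, halogen 1):
  atom 1: C, bond orders sum to 1 (valence 4) → 3 H
  atom 2: C, bond orders sum to 2 (valence 4) → 2 H
  atom 3: C, bond orders sum to 4 (valence 4) → 0 H
  atom 4: F (halogen, monovalent) → 0 H
  atom 5: C, bond orders sum to 3 (valence 4) → 1 H
  atom 6: C, bond orders sum to 1 (valence 4) → 3 H
Totals → C:5, H:9, F:1.
In Hill order: C5H9F.

C5H9F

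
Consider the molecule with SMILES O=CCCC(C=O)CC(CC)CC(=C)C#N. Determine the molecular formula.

C13H19NO2

Walk through each heavy atom and fill implicit hydrogens from standard valence (C 4, N 3, O 2, S 2, halogen 1):
  atom 1: O, bond orders sum to 2 (valence 2) → 0 H
  atom 2: C, bond orders sum to 3 (valence 4) → 1 H
  atom 3: C, bond orders sum to 2 (valence 4) → 2 H
  atom 4: C, bond orders sum to 2 (valence 4) → 2 H
  atom 5: C, bond orders sum to 3 (valence 4) → 1 H
  atom 6: C, bond orders sum to 3 (valence 4) → 1 H
  atom 7: O, bond orders sum to 2 (valence 2) → 0 H
  atom 8: C, bond orders sum to 2 (valence 4) → 2 H
  atom 9: C, bond orders sum to 3 (valence 4) → 1 H
  atom 10: C, bond orders sum to 2 (valence 4) → 2 H
  atom 11: C, bond orders sum to 1 (valence 4) → 3 H
  atom 12: C, bond orders sum to 2 (valence 4) → 2 H
  atom 13: C, bond orders sum to 4 (valence 4) → 0 H
  atom 14: C, bond orders sum to 2 (valence 4) → 2 H
  atom 15: C, bond orders sum to 4 (valence 4) → 0 H
  atom 16: N, bond orders sum to 3 (valence 3) → 0 H
Totals → C:13, H:19, N:1, O:2.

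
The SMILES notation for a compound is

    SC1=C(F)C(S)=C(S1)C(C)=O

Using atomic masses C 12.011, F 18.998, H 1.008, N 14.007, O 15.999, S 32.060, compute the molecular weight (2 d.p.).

208.28 g/mol

First, the molecular formula is C6H5FOS3 (counting implicit H from valence).
  C: 6 × 12.011 = 72.066
  F: 1 × 18.998 = 18.998
  H: 5 × 1.008 = 5.040
  O: 1 × 15.999 = 15.999
  S: 3 × 32.060 = 96.180
Sum: 6×12.011 + 1×18.998 + 5×1.008 + 1×15.999 + 3×32.060 = 208.283 → 208.28 g/mol.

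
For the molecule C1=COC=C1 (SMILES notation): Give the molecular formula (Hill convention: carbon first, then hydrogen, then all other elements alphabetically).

Walk through each heavy atom and fill implicit hydrogens from standard valence (C 4, N 3, O 2, S 2, halogen 1):
  atom 1: C, bond orders sum to 3 (valence 4) → 1 H
  atom 2: C, bond orders sum to 3 (valence 4) → 1 H
  atom 3: O, bond orders sum to 2 (valence 2) → 0 H
  atom 4: C, bond orders sum to 3 (valence 4) → 1 H
  atom 5: C, bond orders sum to 3 (valence 4) → 1 H
Totals → C:4, H:4, O:1.

C4H4O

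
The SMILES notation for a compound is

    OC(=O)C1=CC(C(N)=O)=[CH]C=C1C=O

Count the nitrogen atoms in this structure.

Scan the SMILES for N atoms (remember two-letter symbols like Cl and Br are single atoms).
Nitrogen count: 1.

1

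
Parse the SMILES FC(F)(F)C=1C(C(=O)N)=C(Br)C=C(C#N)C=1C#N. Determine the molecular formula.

C10H3BrF3N3O

Walk through each heavy atom and fill implicit hydrogens from standard valence (C 4, N 3, O 2, S 2, halogen 1):
  atom 1: F (halogen, monovalent) → 0 H
  atom 2: C, bond orders sum to 4 (valence 4) → 0 H
  atom 3: F (halogen, monovalent) → 0 H
  atom 4: F (halogen, monovalent) → 0 H
  atom 5: C, bond orders sum to 4 (valence 4) → 0 H
  atom 6: C, bond orders sum to 4 (valence 4) → 0 H
  atom 7: C, bond orders sum to 4 (valence 4) → 0 H
  atom 8: O, bond orders sum to 2 (valence 2) → 0 H
  atom 9: N, bond orders sum to 1 (valence 3) → 2 H
  atom 10: C, bond orders sum to 4 (valence 4) → 0 H
  atom 11: Br (halogen, monovalent) → 0 H
  atom 12: C, bond orders sum to 3 (valence 4) → 1 H
  atom 13: C, bond orders sum to 4 (valence 4) → 0 H
  atom 14: C, bond orders sum to 4 (valence 4) → 0 H
  atom 15: N, bond orders sum to 3 (valence 3) → 0 H
  atom 16: C, bond orders sum to 4 (valence 4) → 0 H
  atom 17: C, bond orders sum to 4 (valence 4) → 0 H
  atom 18: N, bond orders sum to 3 (valence 3) → 0 H
Totals → C:10, H:3, Br:1, F:3, N:3, O:1.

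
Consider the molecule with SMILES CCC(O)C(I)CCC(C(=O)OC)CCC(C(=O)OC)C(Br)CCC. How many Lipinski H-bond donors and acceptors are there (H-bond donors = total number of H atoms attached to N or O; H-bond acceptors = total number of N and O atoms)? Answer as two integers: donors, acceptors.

1, 5

Donors: find every N or O and count the H atoms it carries.
  atom 4 (O): bond orders sum to 1 → 1 H
  atom 11 (O): bond orders sum to 2 → 0 H
  atom 12 (O): bond orders sum to 2 → 0 H
  atom 18 (O): bond orders sum to 2 → 0 H
  atom 19 (O): bond orders sum to 2 → 0 H
Lipinski HBD = 1.
Acceptors: N atoms = 0, O atoms = 5 → HBA = 5.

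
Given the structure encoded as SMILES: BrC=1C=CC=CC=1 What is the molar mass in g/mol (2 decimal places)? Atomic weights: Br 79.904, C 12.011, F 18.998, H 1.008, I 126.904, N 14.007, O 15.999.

First, the molecular formula is C6H5Br (counting implicit H from valence).
  Br: 1 × 79.904 = 79.904
  C: 6 × 12.011 = 72.066
  H: 5 × 1.008 = 5.040
Sum: 1×79.904 + 6×12.011 + 5×1.008 = 157.010 → 157.01 g/mol.

157.01 g/mol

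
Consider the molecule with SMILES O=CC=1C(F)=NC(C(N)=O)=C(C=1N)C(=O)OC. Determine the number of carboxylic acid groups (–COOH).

Scan the SMILES for the carboxylic acid motif — none present.
Groups that are present: 1 aldehyde, 1 amide, 1 ester, 1 primary amine.

0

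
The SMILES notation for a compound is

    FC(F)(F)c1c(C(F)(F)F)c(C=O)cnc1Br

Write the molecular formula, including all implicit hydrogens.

C8H2BrF6NO

Walk through each heavy atom and fill implicit hydrogens from standard valence (C 4, N 3, O 2, S 2, halogen 1); for lowercase aromatic atoms, an aromatic c carries 1 H when it has two neighbours and 0 H with three, and aromatic n carries 0 H:
  atom 1: F (halogen, monovalent) → 0 H
  atom 2: C, bond orders sum to 4 (valence 4) → 0 H
  atom 3: F (halogen, monovalent) → 0 H
  atom 4: F (halogen, monovalent) → 0 H
  atom 5: aromatic c, 3 neighbours → 0 H
  atom 6: aromatic c, 3 neighbours → 0 H
  atom 7: C, bond orders sum to 4 (valence 4) → 0 H
  atom 8: F (halogen, monovalent) → 0 H
  atom 9: F (halogen, monovalent) → 0 H
  atom 10: F (halogen, monovalent) → 0 H
  atom 11: aromatic c, 3 neighbours → 0 H
  atom 12: C, bond orders sum to 3 (valence 4) → 1 H
  atom 13: O, bond orders sum to 2 (valence 2) → 0 H
  atom 14: aromatic c, 2 neighbours → 1 H
  atom 15: aromatic n, 2 neighbours → 0 H
  atom 16: aromatic c, 3 neighbours → 0 H
  atom 17: Br (halogen, monovalent) → 0 H
Totals → C:8, H:2, Br:1, F:6, N:1, O:1.
In Hill order: C8H2BrF6NO.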